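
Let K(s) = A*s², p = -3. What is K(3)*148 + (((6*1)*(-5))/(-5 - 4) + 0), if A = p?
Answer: -11978/3 ≈ -3992.7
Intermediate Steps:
A = -3
K(s) = -3*s²
K(3)*148 + (((6*1)*(-5))/(-5 - 4) + 0) = -3*3²*148 + (((6*1)*(-5))/(-5 - 4) + 0) = -3*9*148 + ((6*(-5))/(-9) + 0) = -27*148 + (-⅑*(-30) + 0) = -3996 + (10/3 + 0) = -3996 + 10/3 = -11978/3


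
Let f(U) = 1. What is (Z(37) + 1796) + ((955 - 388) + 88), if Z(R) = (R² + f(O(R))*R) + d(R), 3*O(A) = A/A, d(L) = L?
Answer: 3894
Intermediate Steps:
O(A) = ⅓ (O(A) = (A/A)/3 = (⅓)*1 = ⅓)
Z(R) = R² + 2*R (Z(R) = (R² + 1*R) + R = (R² + R) + R = (R + R²) + R = R² + 2*R)
(Z(37) + 1796) + ((955 - 388) + 88) = (37*(2 + 37) + 1796) + ((955 - 388) + 88) = (37*39 + 1796) + (567 + 88) = (1443 + 1796) + 655 = 3239 + 655 = 3894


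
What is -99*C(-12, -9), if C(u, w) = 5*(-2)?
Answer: 990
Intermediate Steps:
C(u, w) = -10
-99*C(-12, -9) = -99*(-10) = 990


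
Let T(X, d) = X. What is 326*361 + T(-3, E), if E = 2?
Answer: 117683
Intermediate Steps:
326*361 + T(-3, E) = 326*361 - 3 = 117686 - 3 = 117683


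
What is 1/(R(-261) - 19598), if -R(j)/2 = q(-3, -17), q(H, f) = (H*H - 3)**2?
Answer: -1/19670 ≈ -5.0839e-5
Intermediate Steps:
q(H, f) = (-3 + H**2)**2 (q(H, f) = (H**2 - 3)**2 = (-3 + H**2)**2)
R(j) = -72 (R(j) = -2*(-3 + (-3)**2)**2 = -2*(-3 + 9)**2 = -2*6**2 = -2*36 = -72)
1/(R(-261) - 19598) = 1/(-72 - 19598) = 1/(-19670) = -1/19670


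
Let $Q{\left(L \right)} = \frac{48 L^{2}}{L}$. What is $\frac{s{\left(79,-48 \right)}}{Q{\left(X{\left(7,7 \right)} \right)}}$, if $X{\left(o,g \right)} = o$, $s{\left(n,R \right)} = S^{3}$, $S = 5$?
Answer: $\frac{125}{336} \approx 0.37202$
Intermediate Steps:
$s{\left(n,R \right)} = 125$ ($s{\left(n,R \right)} = 5^{3} = 125$)
$Q{\left(L \right)} = 48 L$
$\frac{s{\left(79,-48 \right)}}{Q{\left(X{\left(7,7 \right)} \right)}} = \frac{125}{48 \cdot 7} = \frac{125}{336}$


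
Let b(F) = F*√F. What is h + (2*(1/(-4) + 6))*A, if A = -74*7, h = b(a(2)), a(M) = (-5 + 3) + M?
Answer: -5957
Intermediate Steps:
a(M) = -2 + M
b(F) = F^(3/2)
h = 0 (h = (-2 + 2)^(3/2) = 0^(3/2) = 0)
A = -518
h + (2*(1/(-4) + 6))*A = 0 + (2*(1/(-4) + 6))*(-518) = 0 + (2*(-¼ + 6))*(-518) = 0 + (2*(23/4))*(-518) = 0 + (23/2)*(-518) = 0 - 5957 = -5957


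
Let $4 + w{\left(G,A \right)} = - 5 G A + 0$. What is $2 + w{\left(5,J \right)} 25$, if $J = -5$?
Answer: $3027$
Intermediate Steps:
$w{\left(G,A \right)} = -4 - 5 A G$ ($w{\left(G,A \right)} = -4 + \left(- 5 G A + 0\right) = -4 + \left(- 5 A G + 0\right) = -4 - 5 A G$)
$2 + w{\left(5,J \right)} 25 = 2 + \left(-4 - \left(-25\right) 5\right) 25 = 2 + \left(-4 + 125\right) 25 = 2 + 121 \cdot 25 = 2 + 3025 = 3027$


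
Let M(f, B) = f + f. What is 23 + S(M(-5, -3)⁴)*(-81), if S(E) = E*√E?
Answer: -80999977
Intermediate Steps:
M(f, B) = 2*f
S(E) = E^(3/2)
23 + S(M(-5, -3)⁴)*(-81) = 23 + ((2*(-5))⁴)^(3/2)*(-81) = 23 + ((-10)⁴)^(3/2)*(-81) = 23 + 10000^(3/2)*(-81) = 23 + 1000000*(-81) = 23 - 81000000 = -80999977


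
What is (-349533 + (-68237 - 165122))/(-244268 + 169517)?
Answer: 582892/74751 ≈ 7.7978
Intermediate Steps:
(-349533 + (-68237 - 165122))/(-244268 + 169517) = (-349533 - 233359)/(-74751) = -582892*(-1/74751) = 582892/74751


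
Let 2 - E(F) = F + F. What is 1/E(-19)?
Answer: 1/40 ≈ 0.025000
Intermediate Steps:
E(F) = 2 - 2*F (E(F) = 2 - (F + F) = 2 - 2*F)
1/E(-19) = 1/(2 - 2*(-19)) = 1/(2 + 38) = 1/40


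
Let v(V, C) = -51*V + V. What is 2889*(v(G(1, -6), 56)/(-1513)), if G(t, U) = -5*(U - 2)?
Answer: 5778000/1513 ≈ 3818.9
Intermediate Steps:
G(t, U) = 10 - 5*U (G(t, U) = -5*(-2 + U) = 10 - 5*U)
v(V, C) = -50*V
2889*(v(G(1, -6), 56)/(-1513)) = 2889*(-50*(10 - 5*(-6))/(-1513)) = 2889*(-50*(10 + 30)*(-1/1513)) = 2889*(-50*40*(-1/1513)) = 2889*(-2000*(-1/1513)) = 2889*(2000/1513) = 5778000/1513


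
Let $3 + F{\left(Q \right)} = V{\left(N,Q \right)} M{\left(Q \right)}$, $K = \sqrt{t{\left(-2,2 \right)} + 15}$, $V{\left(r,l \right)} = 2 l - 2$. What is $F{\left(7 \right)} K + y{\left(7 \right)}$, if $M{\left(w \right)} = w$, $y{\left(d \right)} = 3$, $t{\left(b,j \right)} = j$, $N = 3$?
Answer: $3 + 81 \sqrt{17} \approx 336.97$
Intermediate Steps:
$V{\left(r,l \right)} = -2 + 2 l$
$K = \sqrt{17}$ ($K = \sqrt{2 + 15} = \sqrt{17} \approx 4.1231$)
$F{\left(Q \right)} = -3 + Q \left(-2 + 2 Q\right)$ ($F{\left(Q \right)} = -3 + \left(-2 + 2 Q\right) Q = -3 + Q \left(-2 + 2 Q\right)$)
$F{\left(7 \right)} K + y{\left(7 \right)} = \left(-3 + 2 \cdot 7 \left(-1 + 7\right)\right) \sqrt{17} + 3 = \left(-3 + 2 \cdot 7 \cdot 6\right) \sqrt{17} + 3 = \left(-3 + 84\right) \sqrt{17} + 3 = 81 \sqrt{17} + 3 = 3 + 81 \sqrt{17}$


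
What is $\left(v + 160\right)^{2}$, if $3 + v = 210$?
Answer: $134689$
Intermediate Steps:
$v = 207$ ($v = -3 + 210 = 207$)
$\left(v + 160\right)^{2} = \left(207 + 160\right)^{2} = 367^{2} = 134689$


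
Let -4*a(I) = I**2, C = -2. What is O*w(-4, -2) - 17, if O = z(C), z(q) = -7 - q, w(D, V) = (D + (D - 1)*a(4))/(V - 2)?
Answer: 3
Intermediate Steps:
a(I) = -I**2/4
w(D, V) = (4 - 3*D)/(-2 + V) (w(D, V) = (D + (D - 1)*(-1/4*4**2))/(V - 2) = (D + (-1 + D)*(-1/4*16))/(-2 + V) = (D + (-1 + D)*(-4))/(-2 + V) = (D + (4 - 4*D))/(-2 + V) = (4 - 3*D)/(-2 + V))
O = -5 (O = -7 - 1*(-2) = -7 + 2 = -5)
O*w(-4, -2) - 17 = -5*(4 - 3*(-4))/(-2 - 2) - 17 = -5*(4 + 12)/(-4) - 17 = -(-5)*16/4 - 17 = -5*(-4) - 17 = 20 - 17 = 3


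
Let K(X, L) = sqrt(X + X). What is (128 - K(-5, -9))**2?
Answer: (128 - I*sqrt(10))**2 ≈ 16374.0 - 809.54*I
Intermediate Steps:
K(X, L) = sqrt(2)*sqrt(X) (K(X, L) = sqrt(2*X) = sqrt(2)*sqrt(X))
(128 - K(-5, -9))**2 = (128 - sqrt(2)*sqrt(-5))**2 = (128 - sqrt(2)*I*sqrt(5))**2 = (128 - I*sqrt(10))**2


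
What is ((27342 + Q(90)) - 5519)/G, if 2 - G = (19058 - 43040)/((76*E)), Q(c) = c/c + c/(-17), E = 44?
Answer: 620174896/260695 ≈ 2378.9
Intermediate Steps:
Q(c) = 1 - c/17 (Q(c) = 1 + c*(-1/17) = 1 - c/17)
G = 15335/1672 (G = 2 - (19058 - 43040)/(76*44) = 2 - (-23982)/3344 = 2 - 1*(-11991/1672) = 2 + 11991/1672 = 15335/1672 ≈ 9.1716)
((27342 + Q(90)) - 5519)/G = ((27342 + (1 - 1/17*90)) - 5519)/(15335/1672) = ((27342 + (1 - 90/17)) - 5519)*(1672/15335) = ((27342 - 73/17) - 5519)*(1672/15335) = (464741/17 - 5519)*(1672/15335) = (370918/17)*(1672/15335) = 620174896/260695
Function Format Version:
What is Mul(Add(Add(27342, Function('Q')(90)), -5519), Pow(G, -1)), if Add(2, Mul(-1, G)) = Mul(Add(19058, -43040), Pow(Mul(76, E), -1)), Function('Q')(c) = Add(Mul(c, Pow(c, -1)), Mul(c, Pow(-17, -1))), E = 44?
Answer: Rational(620174896, 260695) ≈ 2378.9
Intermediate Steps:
Function('Q')(c) = Add(1, Mul(Rational(-1, 17), c)) (Function('Q')(c) = Add(1, Mul(c, Rational(-1, 17))) = Add(1, Mul(Rational(-1, 17), c)))
G = Rational(15335, 1672) (G = Add(2, Mul(-1, Mul(Add(19058, -43040), Pow(Mul(76, 44), -1)))) = Add(2, Mul(-1, Mul(-23982, Pow(3344, -1)))) = Add(2, Mul(-1, Mul(-23982, Rational(1, 3344)))) = Add(2, Mul(-1, Rational(-11991, 1672))) = Add(2, Rational(11991, 1672)) = Rational(15335, 1672) ≈ 9.1716)
Mul(Add(Add(27342, Function('Q')(90)), -5519), Pow(G, -1)) = Mul(Add(Add(27342, Add(1, Mul(Rational(-1, 17), 90))), -5519), Pow(Rational(15335, 1672), -1)) = Mul(Add(Add(27342, Add(1, Rational(-90, 17))), -5519), Rational(1672, 15335)) = Mul(Add(Add(27342, Rational(-73, 17)), -5519), Rational(1672, 15335)) = Mul(Add(Rational(464741, 17), -5519), Rational(1672, 15335)) = Mul(Rational(370918, 17), Rational(1672, 15335)) = Rational(620174896, 260695)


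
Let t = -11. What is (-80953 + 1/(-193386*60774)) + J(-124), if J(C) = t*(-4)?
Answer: -950910593374477/11752840764 ≈ -80909.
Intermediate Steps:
J(C) = 44 (J(C) = -11*(-4) = 44)
(-80953 + 1/(-193386*60774)) + J(-124) = (-80953 + 1/(-193386*60774)) + 44 = (-80953 - 1/193386*1/60774) + 44 = (-80953 - 1/11752840764) + 44 = -951427718368093/11752840764 + 44 = -950910593374477/11752840764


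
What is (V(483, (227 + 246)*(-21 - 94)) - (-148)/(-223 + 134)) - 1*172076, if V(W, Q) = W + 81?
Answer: -15264716/89 ≈ -1.7151e+5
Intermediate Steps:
V(W, Q) = 81 + W
(V(483, (227 + 246)*(-21 - 94)) - (-148)/(-223 + 134)) - 1*172076 = ((81 + 483) - (-148)/(-223 + 134)) - 1*172076 = (564 - (-148)/(-89)) - 172076 = (564 - (-1)*(-148)/89) - 172076 = (564 - 1*148/89) - 172076 = (564 - 148/89) - 172076 = 50048/89 - 172076 = -15264716/89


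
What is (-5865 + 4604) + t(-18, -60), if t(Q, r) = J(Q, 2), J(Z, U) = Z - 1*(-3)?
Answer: -1276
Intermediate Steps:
J(Z, U) = 3 + Z (J(Z, U) = Z + 3 = 3 + Z)
t(Q, r) = 3 + Q
(-5865 + 4604) + t(-18, -60) = (-5865 + 4604) + (3 - 18) = -1261 - 15 = -1276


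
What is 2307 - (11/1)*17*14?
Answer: -311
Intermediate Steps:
2307 - (11/1)*17*14 = 2307 - (11*1)*17*14 = 2307 - 11*17*14 = 2307 - 187*14 = 2307 - 1*2618 = 2307 - 2618 = -311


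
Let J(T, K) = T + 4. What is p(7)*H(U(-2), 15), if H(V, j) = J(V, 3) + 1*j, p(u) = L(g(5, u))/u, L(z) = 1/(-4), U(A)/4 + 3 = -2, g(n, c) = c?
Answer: 1/28 ≈ 0.035714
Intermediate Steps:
J(T, K) = 4 + T
U(A) = -20 (U(A) = -12 + 4*(-2) = -12 - 8 = -20)
L(z) = -¼
p(u) = -1/(4*u)
H(V, j) = 4 + V + j (H(V, j) = (4 + V) + 1*j = (4 + V) + j = 4 + V + j)
p(7)*H(U(-2), 15) = (-¼/7)*(4 - 20 + 15) = -¼*⅐*(-1) = -1/28*(-1) = 1/28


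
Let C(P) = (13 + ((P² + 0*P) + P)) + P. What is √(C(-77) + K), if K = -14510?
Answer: 7*I*√178 ≈ 93.392*I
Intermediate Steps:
C(P) = 13 + P² + 2*P (C(P) = (13 + ((P² + 0) + P)) + P = (13 + (P² + P)) + P = (13 + (P + P²)) + P = (13 + P + P²) + P = 13 + P² + 2*P)
√(C(-77) + K) = √((13 + (-77)² + 2*(-77)) - 14510) = √((13 + 5929 - 154) - 14510) = √(5788 - 14510) = √(-8722) = 7*I*√178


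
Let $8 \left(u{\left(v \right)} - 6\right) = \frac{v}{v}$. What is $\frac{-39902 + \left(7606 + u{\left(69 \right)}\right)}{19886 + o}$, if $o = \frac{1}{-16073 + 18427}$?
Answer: $- \frac{304041463}{187246580} \approx -1.6237$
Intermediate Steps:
$u{\left(v \right)} = \frac{49}{8}$ ($u{\left(v \right)} = 6 + \frac{v \frac{1}{v}}{8} = 6 + \frac{1}{8} \cdot 1 = 6 + \frac{1}{8} = \frac{49}{8}$)
$o = \frac{1}{2354} \approx 0.00042481$
$\frac{-39902 + \left(7606 + u{\left(69 \right)}\right)}{19886 + o} = \frac{-39902 + \left(7606 + \frac{49}{8}\right)}{19886 + \frac{1}{2354}} = \frac{-39902 + \frac{60897}{8}}{\frac{46811645}{2354}} = \left(- \frac{258319}{8}\right) \frac{2354}{46811645} = - \frac{304041463}{187246580}$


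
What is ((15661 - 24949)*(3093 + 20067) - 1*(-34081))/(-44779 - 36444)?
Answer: 215075999/81223 ≈ 2648.0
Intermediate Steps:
((15661 - 24949)*(3093 + 20067) - 1*(-34081))/(-44779 - 36444) = (-9288*23160 + 34081)/(-81223) = (-215110080 + 34081)*(-1/81223) = -215075999*(-1/81223) = 215075999/81223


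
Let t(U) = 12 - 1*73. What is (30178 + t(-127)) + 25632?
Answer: 55749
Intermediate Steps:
t(U) = -61 (t(U) = 12 - 73 = -61)
(30178 + t(-127)) + 25632 = (30178 - 61) + 25632 = 30117 + 25632 = 55749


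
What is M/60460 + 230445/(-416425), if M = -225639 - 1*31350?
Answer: -4837973961/1007082220 ≈ -4.8040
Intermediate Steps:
M = -256989 (M = -225639 - 31350 = -256989)
M/60460 + 230445/(-416425) = -256989/60460 + 230445/(-416425) = -256989*1/60460 + 230445*(-1/416425) = -256989/60460 - 46089/83285 = -4837973961/1007082220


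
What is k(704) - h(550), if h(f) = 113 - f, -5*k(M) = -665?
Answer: 570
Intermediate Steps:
k(M) = 133 (k(M) = -⅕*(-665) = 133)
k(704) - h(550) = 133 - (113 - 1*550) = 133 - (113 - 550) = 133 - 1*(-437) = 133 + 437 = 570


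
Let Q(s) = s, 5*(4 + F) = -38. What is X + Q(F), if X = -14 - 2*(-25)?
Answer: 122/5 ≈ 24.400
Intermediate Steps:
F = -58/5 (F = -4 + (⅕)*(-38) = -4 - 38/5 = -58/5 ≈ -11.600)
X = 36 (X = -14 + 50 = 36)
X + Q(F) = 36 - 58/5 = 122/5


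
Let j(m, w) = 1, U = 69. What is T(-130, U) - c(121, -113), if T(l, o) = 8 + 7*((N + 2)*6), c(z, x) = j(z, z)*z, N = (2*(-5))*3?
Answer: -1289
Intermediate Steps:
N = -30 (N = -10*3 = -30)
c(z, x) = z (c(z, x) = 1*z = z)
T(l, o) = -1168 (T(l, o) = 8 + 7*((-30 + 2)*6) = 8 + 7*(-28*6) = 8 + 7*(-168) = 8 - 1176 = -1168)
T(-130, U) - c(121, -113) = -1168 - 1*121 = -1168 - 121 = -1289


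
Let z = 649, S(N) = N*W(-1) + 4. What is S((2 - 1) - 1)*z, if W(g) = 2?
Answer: 2596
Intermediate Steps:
S(N) = 4 + 2*N (S(N) = N*2 + 4 = 2*N + 4 = 4 + 2*N)
S((2 - 1) - 1)*z = (4 + 2*((2 - 1) - 1))*649 = (4 + 2*(1 - 1))*649 = (4 + 2*0)*649 = (4 + 0)*649 = 4*649 = 2596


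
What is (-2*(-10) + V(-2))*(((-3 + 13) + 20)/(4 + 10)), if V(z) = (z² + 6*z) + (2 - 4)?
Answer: 150/7 ≈ 21.429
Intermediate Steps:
V(z) = -2 + z² + 6*z (V(z) = (z² + 6*z) - 2 = -2 + z² + 6*z)
(-2*(-10) + V(-2))*(((-3 + 13) + 20)/(4 + 10)) = (-2*(-10) + (-2 + (-2)² + 6*(-2)))*(((-3 + 13) + 20)/(4 + 10)) = (20 + (-2 + 4 - 12))*((10 + 20)/14) = (20 - 10)*(30*(1/14)) = 10*(15/7) = 150/7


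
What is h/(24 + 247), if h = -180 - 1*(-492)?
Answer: 312/271 ≈ 1.1513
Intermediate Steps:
h = 312 (h = -180 + 492 = 312)
h/(24 + 247) = 312/(24 + 247) = 312/271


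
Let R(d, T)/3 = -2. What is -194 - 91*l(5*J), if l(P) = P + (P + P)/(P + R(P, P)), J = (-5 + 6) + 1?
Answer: -1559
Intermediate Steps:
R(d, T) = -6 (R(d, T) = 3*(-2) = -6)
J = 2 (J = 1 + 1 = 2)
l(P) = P + 2*P/(-6 + P) (l(P) = P + (P + P)/(P - 6) = P + (2*P)/(-6 + P) = P + 2*P/(-6 + P))
-194 - 91*l(5*J) = -194 - 91*5*2*(-4 + 5*2)/(-6 + 5*2) = -194 - 910*(-4 + 10)/(-6 + 10) = -194 - 910*6/4 = -194 - 91*15 = -194 - 1365 = -1559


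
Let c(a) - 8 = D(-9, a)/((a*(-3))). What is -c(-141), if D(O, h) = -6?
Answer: -1126/141 ≈ -7.9858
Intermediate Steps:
c(a) = 8 + 2/a (c(a) = 8 - 6*(-1/(3*a)) = 8 - (-2)/a = 8 + 2/a)
-c(-141) = -(8 + 2/(-141)) = -(8 + 2*(-1/141)) = -(8 - 2/141) = -1*1126/141 = -1126/141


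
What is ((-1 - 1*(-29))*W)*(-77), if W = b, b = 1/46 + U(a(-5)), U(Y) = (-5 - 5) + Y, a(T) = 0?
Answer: 494802/23 ≈ 21513.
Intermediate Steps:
U(Y) = -10 + Y
b = -459/46 (b = 1/46 + (-10 + 0) = 1/46 - 10 = -459/46 ≈ -9.9783)
W = -459/46 ≈ -9.9783
((-1 - 1*(-29))*W)*(-77) = ((-1 - 1*(-29))*(-459/46))*(-77) = ((-1 + 29)*(-459/46))*(-77) = (28*(-459/46))*(-77) = -6426/23*(-77) = 494802/23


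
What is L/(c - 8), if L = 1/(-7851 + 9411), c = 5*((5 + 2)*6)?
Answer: 1/315120 ≈ 3.1734e-6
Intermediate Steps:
c = 210 (c = 5*(7*6) = 5*42 = 210)
L = 1/1560 ≈ 0.00064103
L/(c - 8) = 1/(1560*(210 - 8)) = (1/1560)/202 = (1/1560)*(1/202) = 1/315120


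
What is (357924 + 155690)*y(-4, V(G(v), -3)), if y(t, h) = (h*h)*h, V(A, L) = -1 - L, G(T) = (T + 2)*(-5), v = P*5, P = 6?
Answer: 4108912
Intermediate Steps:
v = 30 (v = 6*5 = 30)
G(T) = -10 - 5*T (G(T) = (2 + T)*(-5) = -10 - 5*T)
y(t, h) = h³ (y(t, h) = h²*h = h³)
(357924 + 155690)*y(-4, V(G(v), -3)) = (357924 + 155690)*(-1 - 1*(-3))³ = 513614*(-1 + 3)³ = 513614*2³ = 513614*8 = 4108912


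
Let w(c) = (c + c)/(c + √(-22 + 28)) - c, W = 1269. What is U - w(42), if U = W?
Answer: 383535/293 + 14*√6/293 ≈ 1309.1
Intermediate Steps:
w(c) = -c + 2*c/(c + √6) (w(c) = (2*c)/(c + √6) - c = 2*c/(c + √6) - c = -c + 2*c/(c + √6))
U = 1269
U - w(42) = 1269 - 42*(2 - 1*42 - √6)/(42 + √6) = 1269 - 42*(2 - 42 - √6)/(42 + √6) = 1269 - 42*(-40 - √6)/(42 + √6)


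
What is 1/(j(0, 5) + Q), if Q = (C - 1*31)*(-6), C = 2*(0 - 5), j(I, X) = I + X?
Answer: 1/251 ≈ 0.0039841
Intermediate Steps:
C = -10 (C = 2*(-5) = -10)
Q = 246 (Q = (-10 - 1*31)*(-6) = (-10 - 31)*(-6) = -41*(-6) = 246)
1/(j(0, 5) + Q) = 1/((0 + 5) + 246) = 1/(5 + 246) = 1/251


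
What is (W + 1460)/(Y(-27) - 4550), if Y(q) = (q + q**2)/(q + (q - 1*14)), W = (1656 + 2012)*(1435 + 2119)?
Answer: -443276088/155051 ≈ -2858.9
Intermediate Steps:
W = 13036072 (W = 3668*3554 = 13036072)
Y(q) = (q + q**2)/(-14 + 2*q) (Y(q) = (q + q**2)/(q + (q - 14)) = (q + q**2)/(q + (-14 + q)) = (q + q**2)/(-14 + 2*q))
(W + 1460)/(Y(-27) - 4550) = (13036072 + 1460)/((1/2)*(-27)*(1 - 27)/(-7 - 27) - 4550) = 13037532/((1/2)*(-27)*(-26)/(-34) - 4550) = 13037532/((1/2)*(-27)*(-1/34)*(-26) - 4550) = 13037532/(-351/34 - 4550) = 13037532/(-155051/34) = 13037532*(-34/155051) = -443276088/155051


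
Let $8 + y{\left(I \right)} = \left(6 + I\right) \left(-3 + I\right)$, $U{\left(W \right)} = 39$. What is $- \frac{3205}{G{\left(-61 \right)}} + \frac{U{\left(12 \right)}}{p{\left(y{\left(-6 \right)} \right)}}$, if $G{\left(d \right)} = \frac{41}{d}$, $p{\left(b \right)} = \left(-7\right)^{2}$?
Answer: $\frac{9581344}{2009} \approx 4769.2$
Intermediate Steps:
$y{\left(I \right)} = -8 + \left(-3 + I\right) \left(6 + I\right)$ ($y{\left(I \right)} = -8 + \left(6 + I\right) \left(-3 + I\right) = -8 + \left(-3 + I\right) \left(6 + I\right)$)
$p{\left(b \right)} = 49$
$- \frac{3205}{G{\left(-61 \right)}} + \frac{U{\left(12 \right)}}{p{\left(y{\left(-6 \right)} \right)}} = - \frac{3205}{41 \frac{1}{-61}} + \frac{39}{49} = - \frac{3205}{41 \left(- \frac{1}{61}\right)} + 39 \cdot \frac{1}{49} = - \frac{3205}{- \frac{41}{61}} + \frac{39}{49} = \left(-3205\right) \left(- \frac{61}{41}\right) + \frac{39}{49} = \frac{195505}{41} + \frac{39}{49} = \frac{9581344}{2009}$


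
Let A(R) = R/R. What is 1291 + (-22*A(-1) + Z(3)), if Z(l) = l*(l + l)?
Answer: 1287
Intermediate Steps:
A(R) = 1
Z(l) = 2*l**2 (Z(l) = l*(2*l) = 2*l**2)
1291 + (-22*A(-1) + Z(3)) = 1291 + (-22*1 + 2*3**2) = 1291 + (-22 + 2*9) = 1291 + (-22 + 18) = 1291 - 4 = 1287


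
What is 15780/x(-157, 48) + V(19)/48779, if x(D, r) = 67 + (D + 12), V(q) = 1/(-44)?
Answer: -5644705893/27901588 ≈ -202.31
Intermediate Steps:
V(q) = -1/44
x(D, r) = 79 + D (x(D, r) = 67 + (12 + D) = 79 + D)
15780/x(-157, 48) + V(19)/48779 = 15780/(79 - 157) - 1/44/48779 = 15780/(-78) - 1/44*1/48779 = 15780*(-1/78) - 1/2146276 = -2630/13 - 1/2146276 = -5644705893/27901588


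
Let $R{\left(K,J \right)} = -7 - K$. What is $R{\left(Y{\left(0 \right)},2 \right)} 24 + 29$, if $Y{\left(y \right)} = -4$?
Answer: $-43$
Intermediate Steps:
$R{\left(Y{\left(0 \right)},2 \right)} 24 + 29 = \left(-7 - -4\right) 24 + 29 = \left(-7 + 4\right) 24 + 29 = \left(-3\right) 24 + 29 = -72 + 29 = -43$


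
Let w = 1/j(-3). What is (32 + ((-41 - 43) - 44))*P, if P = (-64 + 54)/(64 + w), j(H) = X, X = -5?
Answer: 4800/319 ≈ 15.047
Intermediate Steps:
j(H) = -5
w = -⅕ (w = 1/(-5) = -⅕ ≈ -0.20000)
P = -50/319 (P = (-64 + 54)/(64 - ⅕) = -10/319/5 = -10*5/319 = -50/319 ≈ -0.15674)
(32 + ((-41 - 43) - 44))*P = (32 + ((-41 - 43) - 44))*(-50/319) = (32 + (-84 - 44))*(-50/319) = (32 - 128)*(-50/319) = -96*(-50/319) = 4800/319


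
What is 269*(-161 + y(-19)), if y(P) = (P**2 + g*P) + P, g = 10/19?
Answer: 45999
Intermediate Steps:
g = 10/19 (g = 10*(1/19) = 10/19 ≈ 0.52632)
y(P) = P**2 + 29*P/19 (y(P) = (P**2 + 10*P/19) + P = P**2 + 29*P/19)
269*(-161 + y(-19)) = 269*(-161 + (1/19)*(-19)*(29 + 19*(-19))) = 269*(-161 + (1/19)*(-19)*(29 - 361)) = 269*(-161 + (1/19)*(-19)*(-332)) = 269*(-161 + 332) = 269*171 = 45999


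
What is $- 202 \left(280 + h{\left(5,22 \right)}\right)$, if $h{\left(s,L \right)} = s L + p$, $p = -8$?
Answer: $-77164$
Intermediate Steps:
$h{\left(s,L \right)} = -8 + L s$ ($h{\left(s,L \right)} = s L - 8 = L s - 8 = -8 + L s$)
$- 202 \left(280 + h{\left(5,22 \right)}\right) = - 202 \left(280 + \left(-8 + 22 \cdot 5\right)\right) = - 202 \left(280 + \left(-8 + 110\right)\right) = - 202 \left(280 + 102\right) = \left(-202\right) 382 = -77164$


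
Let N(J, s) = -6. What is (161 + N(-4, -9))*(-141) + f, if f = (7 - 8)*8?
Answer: -21863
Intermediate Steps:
f = -8 (f = -1*8 = -8)
(161 + N(-4, -9))*(-141) + f = (161 - 6)*(-141) - 8 = 155*(-141) - 8 = -21855 - 8 = -21863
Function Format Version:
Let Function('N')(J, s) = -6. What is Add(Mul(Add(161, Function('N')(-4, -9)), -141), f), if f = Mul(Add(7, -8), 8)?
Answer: -21863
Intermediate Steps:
f = -8 (f = Mul(-1, 8) = -8)
Add(Mul(Add(161, Function('N')(-4, -9)), -141), f) = Add(Mul(Add(161, -6), -141), -8) = Add(Mul(155, -141), -8) = Add(-21855, -8) = -21863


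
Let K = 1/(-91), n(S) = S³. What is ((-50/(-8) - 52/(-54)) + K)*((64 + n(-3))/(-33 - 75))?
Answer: -2618897/1061424 ≈ -2.4673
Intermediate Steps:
K = -1/91 ≈ -0.010989
((-50/(-8) - 52/(-54)) + K)*((64 + n(-3))/(-33 - 75)) = ((-50/(-8) - 52/(-54)) - 1/91)*((64 + (-3)³)/(-33 - 75)) = ((-50*(-⅛) - 52*(-1/54)) - 1/91)*((64 - 27)/(-108)) = ((25/4 + 26/27) - 1/91)*(37*(-1/108)) = (779/108 - 1/91)*(-37/108) = (70781/9828)*(-37/108) = -2618897/1061424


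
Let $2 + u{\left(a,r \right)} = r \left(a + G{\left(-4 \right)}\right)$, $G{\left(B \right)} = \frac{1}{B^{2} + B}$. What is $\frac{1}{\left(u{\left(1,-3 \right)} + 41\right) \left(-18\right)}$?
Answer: $- \frac{2}{1287} \approx -0.001554$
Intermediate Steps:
$G{\left(B \right)} = \frac{1}{B + B^{2}}$
$u{\left(a,r \right)} = -2 + r \left(\frac{1}{12} + a\right)$ ($u{\left(a,r \right)} = -2 + r \left(a + \frac{1}{\left(-4\right) \left(1 - 4\right)}\right) = -2 + r \left(a - \frac{1}{4 \left(-3\right)}\right) = -2 + r \left(a - - \frac{1}{12}\right) = -2 + r \left(a + \frac{1}{12}\right) = -2 + r \left(\frac{1}{12} + a\right)$)
$\frac{1}{\left(u{\left(1,-3 \right)} + 41\right) \left(-18\right)} = \frac{1}{\left(\left(-2 + \frac{1}{12} \left(-3\right) + 1 \left(-3\right)\right) + 41\right) \left(-18\right)} = \frac{1}{\left(\left(-2 - \frac{1}{4} - 3\right) + 41\right) \left(-18\right)} = \frac{1}{\left(- \frac{21}{4} + 41\right) \left(-18\right)} = \frac{1}{\frac{143}{4} \left(-18\right)} = \frac{1}{- \frac{1287}{2}} = - \frac{2}{1287}$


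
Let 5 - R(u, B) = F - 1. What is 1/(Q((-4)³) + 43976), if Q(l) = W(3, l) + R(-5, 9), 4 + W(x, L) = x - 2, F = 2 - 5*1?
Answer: 1/43982 ≈ 2.2737e-5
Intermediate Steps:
F = -3 (F = 2 - 5 = -3)
W(x, L) = -6 + x (W(x, L) = -4 + (x - 2) = -4 + (-2 + x) = -6 + x)
R(u, B) = 9 (R(u, B) = 5 - (-3 - 1) = 5 - 1*(-4) = 5 + 4 = 9)
Q(l) = 6 (Q(l) = (-6 + 3) + 9 = -3 + 9 = 6)
1/(Q((-4)³) + 43976) = 1/(6 + 43976) = 1/43982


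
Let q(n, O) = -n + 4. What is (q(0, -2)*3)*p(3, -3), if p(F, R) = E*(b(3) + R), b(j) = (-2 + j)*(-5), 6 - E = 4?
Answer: -192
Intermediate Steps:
E = 2 (E = 6 - 1*4 = 6 - 4 = 2)
b(j) = 10 - 5*j
p(F, R) = -10 + 2*R (p(F, R) = 2*((10 - 5*3) + R) = 2*((10 - 15) + R) = 2*(-5 + R) = -10 + 2*R)
q(n, O) = 4 - n
(q(0, -2)*3)*p(3, -3) = ((4 - 1*0)*3)*(-10 + 2*(-3)) = ((4 + 0)*3)*(-10 - 6) = (4*3)*(-16) = 12*(-16) = -192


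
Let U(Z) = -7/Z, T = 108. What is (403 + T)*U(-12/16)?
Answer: 14308/3 ≈ 4769.3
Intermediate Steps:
(403 + T)*U(-12/16) = (403 + 108)*(-7/((-12/16))) = 511*(-7/((-12*1/16))) = 511*(-7/(-¾)) = 511*(-7*(-4/3)) = 511*(28/3) = 14308/3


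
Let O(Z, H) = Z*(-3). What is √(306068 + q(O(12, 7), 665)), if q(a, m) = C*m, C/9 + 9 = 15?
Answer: √341978 ≈ 584.79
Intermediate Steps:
C = 54 (C = -81 + 9*15 = -81 + 135 = 54)
O(Z, H) = -3*Z
q(a, m) = 54*m
√(306068 + q(O(12, 7), 665)) = √(306068 + 54*665) = √(306068 + 35910) = √341978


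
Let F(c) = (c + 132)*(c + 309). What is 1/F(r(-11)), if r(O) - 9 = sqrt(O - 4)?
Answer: -I/(-44823*I + 459*sqrt(15)) ≈ 2.2275e-5 - 8.8343e-7*I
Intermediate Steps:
r(O) = 9 + sqrt(-4 + O) (r(O) = 9 + sqrt(O - 4) = 9 + sqrt(-4 + O))
F(c) = (132 + c)*(309 + c)
1/F(r(-11)) = 1/(40788 + (9 + sqrt(-4 - 11))**2 + 441*(9 + sqrt(-4 - 11))) = 1/(40788 + (9 + sqrt(-15))**2 + 441*(9 + sqrt(-15))) = 1/(40788 + (9 + I*sqrt(15))**2 + 441*(9 + I*sqrt(15))) = 1/(40788 + (9 + I*sqrt(15))**2 + (3969 + 441*I*sqrt(15))) = 1/(44757 + (9 + I*sqrt(15))**2 + 441*I*sqrt(15))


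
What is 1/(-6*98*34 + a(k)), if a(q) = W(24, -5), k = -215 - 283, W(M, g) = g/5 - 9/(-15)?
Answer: -5/99962 ≈ -5.0019e-5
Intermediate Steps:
W(M, g) = 3/5 + g/5 (W(M, g) = g*(1/5) - 9*(-1/15) = g/5 + 3/5 = 3/5 + g/5)
k = -498
a(q) = -2/5 (a(q) = 3/5 + (1/5)*(-5) = 3/5 - 1 = -2/5)
1/(-6*98*34 + a(k)) = 1/(-6*98*34 - 2/5) = 1/(-588*34 - 2/5) = 1/(-19992 - 2/5) = 1/(-99962/5) = -5/99962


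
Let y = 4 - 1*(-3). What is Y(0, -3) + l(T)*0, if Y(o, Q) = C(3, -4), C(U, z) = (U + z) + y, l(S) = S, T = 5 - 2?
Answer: 6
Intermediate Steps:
y = 7 (y = 4 + 3 = 7)
T = 3
C(U, z) = 7 + U + z (C(U, z) = (U + z) + 7 = 7 + U + z)
Y(o, Q) = 6 (Y(o, Q) = 7 + 3 - 4 = 6)
Y(0, -3) + l(T)*0 = 6 + 3*0 = 6 + 0 = 6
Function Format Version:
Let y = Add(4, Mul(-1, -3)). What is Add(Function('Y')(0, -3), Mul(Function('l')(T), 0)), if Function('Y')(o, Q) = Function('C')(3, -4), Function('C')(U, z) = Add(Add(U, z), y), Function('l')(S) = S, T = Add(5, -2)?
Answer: 6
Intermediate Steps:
y = 7 (y = Add(4, 3) = 7)
T = 3
Function('C')(U, z) = Add(7, U, z) (Function('C')(U, z) = Add(Add(U, z), 7) = Add(7, U, z))
Function('Y')(o, Q) = 6 (Function('Y')(o, Q) = Add(7, 3, -4) = 6)
Add(Function('Y')(0, -3), Mul(Function('l')(T), 0)) = Add(6, Mul(3, 0)) = Add(6, 0) = 6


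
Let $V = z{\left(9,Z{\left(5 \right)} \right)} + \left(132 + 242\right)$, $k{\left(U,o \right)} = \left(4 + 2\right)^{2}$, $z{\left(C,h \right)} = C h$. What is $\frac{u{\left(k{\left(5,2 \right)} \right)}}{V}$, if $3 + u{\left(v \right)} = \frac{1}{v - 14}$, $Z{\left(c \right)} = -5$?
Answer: $- \frac{65}{7238} \approx -0.0089804$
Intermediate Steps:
$k{\left(U,o \right)} = 36$ ($k{\left(U,o \right)} = 6^{2} = 36$)
$u{\left(v \right)} = -3 + \frac{1}{-14 + v}$ ($u{\left(v \right)} = -3 + \frac{1}{v - 14} = -3 + \frac{1}{-14 + v}$)
$V = 329$ ($V = 9 \left(-5\right) + \left(132 + 242\right) = -45 + 374 = 329$)
$\frac{u{\left(k{\left(5,2 \right)} \right)}}{V} = \frac{\frac{1}{-14 + 36} \left(43 - 108\right)}{329} = \frac{43 - 108}{22} \cdot \frac{1}{329} = \frac{1}{22} \left(-65\right) \frac{1}{329} = \left(- \frac{65}{22}\right) \frac{1}{329} = - \frac{65}{7238}$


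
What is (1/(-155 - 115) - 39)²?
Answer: 110901961/72900 ≈ 1521.3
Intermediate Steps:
(1/(-155 - 115) - 39)² = (1/(-270) - 39)² = (-1/270 - 39)² = (-10531/270)² = 110901961/72900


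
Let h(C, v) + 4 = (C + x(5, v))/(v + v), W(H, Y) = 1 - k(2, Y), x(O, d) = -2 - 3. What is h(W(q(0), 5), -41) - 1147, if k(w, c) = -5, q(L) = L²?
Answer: -94383/82 ≈ -1151.0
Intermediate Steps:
x(O, d) = -5
W(H, Y) = 6 (W(H, Y) = 1 - 1*(-5) = 1 + 5 = 6)
h(C, v) = -4 + (-5 + C)/(2*v) (h(C, v) = -4 + (C - 5)/(v + v) = -4 + (-5 + C)/((2*v)) = -4 + (-5 + C)*(1/(2*v)) = -4 + (-5 + C)/(2*v))
h(W(q(0), 5), -41) - 1147 = (½)*(-5 + 6 - 8*(-41))/(-41) - 1147 = (½)*(-1/41)*(-5 + 6 + 328) - 1147 = (½)*(-1/41)*329 - 1147 = -329/82 - 1147 = -94383/82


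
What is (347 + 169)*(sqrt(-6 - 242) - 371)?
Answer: -191436 + 1032*I*sqrt(62) ≈ -1.9144e+5 + 8126.0*I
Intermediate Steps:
(347 + 169)*(sqrt(-6 - 242) - 371) = 516*(sqrt(-248) - 371) = 516*(2*I*sqrt(62) - 371) = 516*(-371 + 2*I*sqrt(62)) = -191436 + 1032*I*sqrt(62)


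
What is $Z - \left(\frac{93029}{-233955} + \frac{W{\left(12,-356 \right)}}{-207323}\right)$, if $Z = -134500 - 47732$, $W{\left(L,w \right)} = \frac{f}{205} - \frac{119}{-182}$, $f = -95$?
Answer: $- \frac{9422382152880953993}{51705533127690} \approx -1.8223 \cdot 10^{5}$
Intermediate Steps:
$W{\left(L,w \right)} = \frac{203}{1066}$ ($W{\left(L,w \right)} = - \frac{95}{205} - \frac{119}{-182} = \left(-95\right) \frac{1}{205} - - \frac{17}{26} = - \frac{19}{41} + \frac{17}{26} = \frac{203}{1066}$)
$Z = -182232$
$Z - \left(\frac{93029}{-233955} + \frac{W{\left(12,-356 \right)}}{-207323}\right) = -182232 - \left(\frac{93029}{-233955} + \frac{203}{1066 \left(-207323\right)}\right) = -182232 - \left(93029 \left(- \frac{1}{233955}\right) + \frac{203}{1066} \left(- \frac{1}{207323}\right)\right) = -182232 - \left(- \frac{93029}{233955} - \frac{203}{221006318}\right) = -182232 - - \frac{20560044250087}{51705533127690} = -182232 + \frac{20560044250087}{51705533127690} = - \frac{9422382152880953993}{51705533127690}$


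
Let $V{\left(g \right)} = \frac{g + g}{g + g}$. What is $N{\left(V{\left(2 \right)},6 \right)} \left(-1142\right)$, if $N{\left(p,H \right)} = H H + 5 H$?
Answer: $-75372$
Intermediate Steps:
$V{\left(g \right)} = 1$ ($V{\left(g \right)} = \frac{2 g}{2 g} = 2 g \frac{1}{2 g} = 1$)
$N{\left(p,H \right)} = H^{2} + 5 H$
$N{\left(V{\left(2 \right)},6 \right)} \left(-1142\right) = 6 \left(5 + 6\right) \left(-1142\right) = 6 \cdot 11 \left(-1142\right) = 66 \left(-1142\right) = -75372$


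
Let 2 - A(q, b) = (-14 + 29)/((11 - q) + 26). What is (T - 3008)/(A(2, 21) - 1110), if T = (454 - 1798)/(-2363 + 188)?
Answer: 15262464/5625275 ≈ 2.7132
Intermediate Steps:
A(q, b) = 2 - 15/(37 - q) (A(q, b) = 2 - (-14 + 29)/((11 - q) + 26) = 2 - 15/(37 - q))
T = 448/725 (T = -1344/(-2175) = -1344*(-1/2175) = 448/725 ≈ 0.61793)
(T - 3008)/(A(2, 21) - 1110) = (448/725 - 3008)/((-59 + 2*2)/(-37 + 2) - 1110) = -2180352/(725*((-59 + 4)/(-35) - 1110)) = -2180352/(725*(-1/35*(-55) - 1110)) = -2180352/(725*(11/7 - 1110)) = -2180352/(725*(-7759/7)) = -2180352/725*(-7/7759) = 15262464/5625275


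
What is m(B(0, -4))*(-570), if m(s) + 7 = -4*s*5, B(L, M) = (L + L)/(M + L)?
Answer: 3990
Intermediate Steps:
B(L, M) = 2*L/(L + M) (B(L, M) = (2*L)/(L + M) = 2*L/(L + M))
m(s) = -7 - 20*s (m(s) = -7 - 4*s*5 = -7 - 20*s)
m(B(0, -4))*(-570) = (-7 - 40*0/(0 - 4))*(-570) = (-7 - 40*0/(-4))*(-570) = (-7 - 40*0*(-1)/4)*(-570) = (-7 - 20*0)*(-570) = (-7 + 0)*(-570) = -7*(-570) = 3990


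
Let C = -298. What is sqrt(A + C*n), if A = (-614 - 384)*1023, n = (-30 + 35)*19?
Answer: 4*I*sqrt(65579) ≈ 1024.3*I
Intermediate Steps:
n = 95 (n = 5*19 = 95)
A = -1020954 (A = -998*1023 = -1020954)
sqrt(A + C*n) = sqrt(-1020954 - 298*95) = sqrt(-1020954 - 28310) = sqrt(-1049264) = 4*I*sqrt(65579)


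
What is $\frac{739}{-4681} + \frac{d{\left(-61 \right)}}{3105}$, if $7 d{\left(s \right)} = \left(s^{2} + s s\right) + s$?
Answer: $\frac{18488296}{101741535} \approx 0.18172$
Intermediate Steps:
$d{\left(s \right)} = \frac{s}{7} + \frac{2 s^{2}}{7}$ ($d{\left(s \right)} = \frac{\left(s^{2} + s s\right) + s}{7} = \frac{\left(s^{2} + s^{2}\right) + s}{7} = \frac{2 s^{2} + s}{7} = \frac{s + 2 s^{2}}{7} = \frac{s}{7} + \frac{2 s^{2}}{7}$)
$\frac{739}{-4681} + \frac{d{\left(-61 \right)}}{3105} = \frac{739}{-4681} + \frac{\frac{1}{7} \left(-61\right) \left(1 + 2 \left(-61\right)\right)}{3105} = 739 \left(- \frac{1}{4681}\right) + \frac{1}{7} \left(-61\right) \left(1 - 122\right) \frac{1}{3105} = - \frac{739}{4681} + \frac{1}{7} \left(-61\right) \left(-121\right) \frac{1}{3105} = - \frac{739}{4681} + \frac{7381}{7} \cdot \frac{1}{3105} = - \frac{739}{4681} + \frac{7381}{21735} = \frac{18488296}{101741535}$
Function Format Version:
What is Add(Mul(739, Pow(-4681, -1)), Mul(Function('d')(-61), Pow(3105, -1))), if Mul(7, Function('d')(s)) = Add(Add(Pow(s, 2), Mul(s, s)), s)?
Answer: Rational(18488296, 101741535) ≈ 0.18172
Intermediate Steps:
Function('d')(s) = Add(Mul(Rational(1, 7), s), Mul(Rational(2, 7), Pow(s, 2))) (Function('d')(s) = Mul(Rational(1, 7), Add(Add(Pow(s, 2), Mul(s, s)), s)) = Mul(Rational(1, 7), Add(Add(Pow(s, 2), Pow(s, 2)), s)) = Mul(Rational(1, 7), Add(Mul(2, Pow(s, 2)), s)) = Mul(Rational(1, 7), Add(s, Mul(2, Pow(s, 2)))) = Add(Mul(Rational(1, 7), s), Mul(Rational(2, 7), Pow(s, 2))))
Add(Mul(739, Pow(-4681, -1)), Mul(Function('d')(-61), Pow(3105, -1))) = Add(Mul(739, Pow(-4681, -1)), Mul(Mul(Rational(1, 7), -61, Add(1, Mul(2, -61))), Pow(3105, -1))) = Add(Mul(739, Rational(-1, 4681)), Mul(Mul(Rational(1, 7), -61, Add(1, -122)), Rational(1, 3105))) = Add(Rational(-739, 4681), Mul(Mul(Rational(1, 7), -61, -121), Rational(1, 3105))) = Add(Rational(-739, 4681), Mul(Rational(7381, 7), Rational(1, 3105))) = Add(Rational(-739, 4681), Rational(7381, 21735)) = Rational(18488296, 101741535)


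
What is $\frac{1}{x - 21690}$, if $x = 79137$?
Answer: $\frac{1}{57447} \approx 1.7407 \cdot 10^{-5}$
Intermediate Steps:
$\frac{1}{x - 21690} = \frac{1}{79137 - 21690} = \frac{1}{57447}$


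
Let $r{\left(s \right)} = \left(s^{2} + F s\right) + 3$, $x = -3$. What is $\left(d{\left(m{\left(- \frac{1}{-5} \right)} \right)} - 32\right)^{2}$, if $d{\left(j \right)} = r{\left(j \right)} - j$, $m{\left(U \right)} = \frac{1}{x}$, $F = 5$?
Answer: $\frac{73984}{81} \approx 913.38$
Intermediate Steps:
$m{\left(U \right)} = - \frac{1}{3}$ ($m{\left(U \right)} = \frac{1}{-3} = - \frac{1}{3}$)
$r{\left(s \right)} = 3 + s^{2} + 5 s$ ($r{\left(s \right)} = \left(s^{2} + 5 s\right) + 3 = 3 + s^{2} + 5 s$)
$d{\left(j \right)} = 3 + j^{2} + 4 j$ ($d{\left(j \right)} = \left(3 + j^{2} + 5 j\right) - j = 3 + j^{2} + 4 j$)
$\left(d{\left(m{\left(- \frac{1}{-5} \right)} \right)} - 32\right)^{2} = \left(\left(3 + \left(- \frac{1}{3}\right)^{2} + 4 \left(- \frac{1}{3}\right)\right) - 32\right)^{2} = \left(\left(3 + \frac{1}{9} - \frac{4}{3}\right) - 32\right)^{2} = \left(\frac{16}{9} - 32\right)^{2} = \left(- \frac{272}{9}\right)^{2} = \frac{73984}{81}$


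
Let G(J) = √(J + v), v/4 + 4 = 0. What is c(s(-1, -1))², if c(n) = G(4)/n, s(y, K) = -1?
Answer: -12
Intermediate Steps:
v = -16 (v = -16 + 4*0 = -16 + 0 = -16)
G(J) = √(-16 + J) (G(J) = √(J - 16) = √(-16 + J))
c(n) = 2*I*√3/n (c(n) = √(-16 + 4)/n = √(-12)/n = (2*I*√3)/n = 2*I*√3/n)
c(s(-1, -1))² = (2*I*√3/(-1))² = (2*I*√3*(-1))² = (-2*I*√3)² = -12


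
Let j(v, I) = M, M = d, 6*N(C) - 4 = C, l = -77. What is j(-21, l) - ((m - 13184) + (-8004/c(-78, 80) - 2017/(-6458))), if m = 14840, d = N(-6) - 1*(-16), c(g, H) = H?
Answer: -298475003/193740 ≈ -1540.6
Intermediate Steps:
N(C) = ⅔ + C/6
d = 47/3 (d = (⅔ + (⅙)*(-6)) - 1*(-16) = (⅔ - 1) + 16 = -⅓ + 16 = 47/3 ≈ 15.667)
M = 47/3 ≈ 15.667
j(v, I) = 47/3
j(-21, l) - ((m - 13184) + (-8004/c(-78, 80) - 2017/(-6458))) = 47/3 - ((14840 - 13184) + (-8004/80 - 2017/(-6458))) = 47/3 - (1656 + (-8004*1/80 - 2017*(-1/6458))) = 47/3 - (1656 + (-2001/20 + 2017/6458)) = 47/3 - (1656 - 6441059/64580) = 47/3 - 1*100503421/64580 = 47/3 - 100503421/64580 = -298475003/193740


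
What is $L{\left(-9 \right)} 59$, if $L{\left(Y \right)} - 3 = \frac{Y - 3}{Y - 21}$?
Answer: $\frac{1003}{5} \approx 200.6$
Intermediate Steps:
$L{\left(Y \right)} = 3 + \frac{-3 + Y}{-21 + Y}$ ($L{\left(Y \right)} = 3 + \frac{Y - 3}{Y - 21} = 3 + \frac{-3 + Y}{-21 + Y}$)
$L{\left(-9 \right)} 59 = \frac{2 \left(-33 + 2 \left(-9\right)\right)}{-21 - 9} \cdot 59 = \frac{2 \left(-33 - 18\right)}{-30} \cdot 59 = 2 \left(- \frac{1}{30}\right) \left(-51\right) 59 = \frac{17}{5} \cdot 59 = \frac{1003}{5}$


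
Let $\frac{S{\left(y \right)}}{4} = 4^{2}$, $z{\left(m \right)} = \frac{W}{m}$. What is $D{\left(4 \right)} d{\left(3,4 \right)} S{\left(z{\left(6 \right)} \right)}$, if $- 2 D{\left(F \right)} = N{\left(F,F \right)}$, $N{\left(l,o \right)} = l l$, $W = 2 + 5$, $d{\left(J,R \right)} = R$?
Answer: $-2048$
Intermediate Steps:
$W = 7$
$N{\left(l,o \right)} = l^{2}$
$D{\left(F \right)} = - \frac{F^{2}}{2}$
$z{\left(m \right)} = \frac{7}{m}$
$S{\left(y \right)} = 64$ ($S{\left(y \right)} = 4 \cdot 4^{2} = 4 \cdot 16 = 64$)
$D{\left(4 \right)} d{\left(3,4 \right)} S{\left(z{\left(6 \right)} \right)} = - \frac{4^{2}}{2} \cdot 4 \cdot 64 = \left(- \frac{1}{2}\right) 16 \cdot 4 \cdot 64 = \left(-8\right) 4 \cdot 64 = \left(-32\right) 64 = -2048$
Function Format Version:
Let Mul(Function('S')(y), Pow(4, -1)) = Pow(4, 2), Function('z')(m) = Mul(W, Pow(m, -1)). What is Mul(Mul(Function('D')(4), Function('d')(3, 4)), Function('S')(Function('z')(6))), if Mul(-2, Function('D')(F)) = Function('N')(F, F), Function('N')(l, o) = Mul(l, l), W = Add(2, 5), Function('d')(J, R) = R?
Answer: -2048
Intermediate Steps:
W = 7
Function('N')(l, o) = Pow(l, 2)
Function('D')(F) = Mul(Rational(-1, 2), Pow(F, 2))
Function('z')(m) = Mul(7, Pow(m, -1))
Function('S')(y) = 64 (Function('S')(y) = Mul(4, Pow(4, 2)) = Mul(4, 16) = 64)
Mul(Mul(Function('D')(4), Function('d')(3, 4)), Function('S')(Function('z')(6))) = Mul(Mul(Mul(Rational(-1, 2), Pow(4, 2)), 4), 64) = Mul(Mul(Mul(Rational(-1, 2), 16), 4), 64) = Mul(Mul(-8, 4), 64) = Mul(-32, 64) = -2048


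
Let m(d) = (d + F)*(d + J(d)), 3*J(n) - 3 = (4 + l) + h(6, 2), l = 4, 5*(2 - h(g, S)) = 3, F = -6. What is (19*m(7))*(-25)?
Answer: -15865/3 ≈ -5288.3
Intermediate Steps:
h(g, S) = 7/5 (h(g, S) = 2 - ⅕*3 = 2 - ⅗ = 7/5)
J(n) = 62/15 (J(n) = 1 + ((4 + 4) + 7/5)/3 = 1 + (8 + 7/5)/3 = 1 + (⅓)*(47/5) = 1 + 47/15 = 62/15)
m(d) = (-6 + d)*(62/15 + d) (m(d) = (d - 6)*(d + 62/15) = (-6 + d)*(62/15 + d))
(19*m(7))*(-25) = (19*(-124/5 + 7² - 28/15*7))*(-25) = (19*(-124/5 + 49 - 196/15))*(-25) = (19*(167/15))*(-25) = (3173/15)*(-25) = -15865/3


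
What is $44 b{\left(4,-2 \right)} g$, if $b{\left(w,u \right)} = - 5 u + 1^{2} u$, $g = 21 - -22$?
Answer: $15136$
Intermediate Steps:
$g = 43$ ($g = 21 + 22 = 43$)
$b{\left(w,u \right)} = - 4 u$ ($b{\left(w,u \right)} = - 5 u + 1 u = - 5 u + u = - 4 u$)
$44 b{\left(4,-2 \right)} g = 44 \left(\left(-4\right) \left(-2\right)\right) 43 = 44 \cdot 8 \cdot 43 = 352 \cdot 43 = 15136$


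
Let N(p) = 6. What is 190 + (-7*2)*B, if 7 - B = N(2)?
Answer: 176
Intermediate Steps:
B = 1 (B = 7 - 1*6 = 7 - 6 = 1)
190 + (-7*2)*B = 190 - 7*2*1 = 190 - 14*1 = 190 - 14 = 176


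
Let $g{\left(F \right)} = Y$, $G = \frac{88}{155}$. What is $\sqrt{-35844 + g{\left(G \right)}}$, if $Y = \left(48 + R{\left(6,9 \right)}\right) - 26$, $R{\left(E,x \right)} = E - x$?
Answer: $5 i \sqrt{1433} \approx 189.27 i$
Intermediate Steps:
$G = \frac{88}{155}$ ($G = 88 \cdot \frac{1}{155} = \frac{88}{155} \approx 0.56774$)
$Y = 19$ ($Y = \left(48 + \left(6 - 9\right)\right) - 26 = \left(48 - 3\right) - 26 = 45 - 26 = 19$)
$g{\left(F \right)} = 19$
$\sqrt{-35844 + g{\left(G \right)}} = \sqrt{-35844 + 19} = \sqrt{-35825} = 5 i \sqrt{1433}$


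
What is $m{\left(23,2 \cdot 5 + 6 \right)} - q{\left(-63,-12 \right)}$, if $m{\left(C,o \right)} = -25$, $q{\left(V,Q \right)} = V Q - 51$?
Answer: $-730$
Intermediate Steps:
$q{\left(V,Q \right)} = -51 + Q V$ ($q{\left(V,Q \right)} = Q V - 51 = -51 + Q V$)
$m{\left(23,2 \cdot 5 + 6 \right)} - q{\left(-63,-12 \right)} = -25 - \left(-51 - -756\right) = -25 - \left(-51 + 756\right) = -25 - 705 = -730$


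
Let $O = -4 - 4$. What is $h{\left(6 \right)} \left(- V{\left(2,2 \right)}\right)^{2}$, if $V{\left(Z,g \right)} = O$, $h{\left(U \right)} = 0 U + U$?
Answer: $384$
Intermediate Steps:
$h{\left(U \right)} = U$ ($h{\left(U \right)} = 0 + U = U$)
$O = -8$ ($O = -4 - 4 = -8$)
$V{\left(Z,g \right)} = -8$
$h{\left(6 \right)} \left(- V{\left(2,2 \right)}\right)^{2} = 6 \left(\left(-1\right) \left(-8\right)\right)^{2} = 6 \cdot 8^{2} = 6 \cdot 64 = 384$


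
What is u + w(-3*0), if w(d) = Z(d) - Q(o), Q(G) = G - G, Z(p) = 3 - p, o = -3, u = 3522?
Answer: 3525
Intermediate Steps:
Q(G) = 0
w(d) = 3 - d (w(d) = (3 - d) - 1*0 = (3 - d) + 0 = 3 - d)
u + w(-3*0) = 3522 + (3 - (-3)*0) = 3522 + (3 - 1*0) = 3522 + (3 + 0) = 3522 + 3 = 3525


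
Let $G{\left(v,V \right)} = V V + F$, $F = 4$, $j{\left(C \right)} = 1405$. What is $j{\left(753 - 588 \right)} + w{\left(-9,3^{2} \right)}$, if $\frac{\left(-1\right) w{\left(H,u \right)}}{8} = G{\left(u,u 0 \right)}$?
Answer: $1373$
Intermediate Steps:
$G{\left(v,V \right)} = 4 + V^{2}$ ($G{\left(v,V \right)} = V V + 4 = V^{2} + 4 = 4 + V^{2}$)
$w{\left(H,u \right)} = -32$ ($w{\left(H,u \right)} = - 8 \left(4 + \left(u 0\right)^{2}\right) = - 8 \left(4 + 0^{2}\right) = - 8 \left(4 + 0\right) = \left(-8\right) 4 = -32$)
$j{\left(753 - 588 \right)} + w{\left(-9,3^{2} \right)} = 1405 - 32 = 1373$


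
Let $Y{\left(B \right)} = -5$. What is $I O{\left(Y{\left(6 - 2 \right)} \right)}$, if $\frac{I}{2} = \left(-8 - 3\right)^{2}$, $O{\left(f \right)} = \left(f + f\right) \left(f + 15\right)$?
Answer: $-24200$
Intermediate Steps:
$O{\left(f \right)} = 2 f \left(15 + f\right)$
$I = 242$ ($I = 2 \left(-8 - 3\right)^{2} = 2 \left(-11\right)^{2} = 2 \cdot 121 = 242$)
$I O{\left(Y{\left(6 - 2 \right)} \right)} = 242 \cdot 2 \left(-5\right) \left(15 - 5\right) = 242 \cdot 2 \left(-5\right) 10 = 242 \left(-100\right) = -24200$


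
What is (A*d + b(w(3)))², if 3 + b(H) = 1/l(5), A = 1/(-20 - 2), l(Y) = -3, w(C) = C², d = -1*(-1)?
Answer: 49729/4356 ≈ 11.416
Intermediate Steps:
d = 1
A = -1/22 (A = 1/(-22) = -1/22 ≈ -0.045455)
b(H) = -10/3 (b(H) = -3 + 1/(-3) = -3 - ⅓ = -10/3)
(A*d + b(w(3)))² = (-1/22*1 - 10/3)² = (-1/22 - 10/3)² = (-223/66)² = 49729/4356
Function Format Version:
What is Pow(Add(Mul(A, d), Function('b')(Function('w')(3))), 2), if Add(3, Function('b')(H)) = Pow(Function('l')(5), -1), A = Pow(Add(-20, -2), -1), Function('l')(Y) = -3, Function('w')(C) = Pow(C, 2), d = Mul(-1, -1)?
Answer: Rational(49729, 4356) ≈ 11.416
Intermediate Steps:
d = 1
A = Rational(-1, 22) (A = Pow(-22, -1) = Rational(-1, 22) ≈ -0.045455)
Function('b')(H) = Rational(-10, 3) (Function('b')(H) = Add(-3, Pow(-3, -1)) = Add(-3, Rational(-1, 3)) = Rational(-10, 3))
Pow(Add(Mul(A, d), Function('b')(Function('w')(3))), 2) = Pow(Add(Mul(Rational(-1, 22), 1), Rational(-10, 3)), 2) = Pow(Add(Rational(-1, 22), Rational(-10, 3)), 2) = Pow(Rational(-223, 66), 2) = Rational(49729, 4356)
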